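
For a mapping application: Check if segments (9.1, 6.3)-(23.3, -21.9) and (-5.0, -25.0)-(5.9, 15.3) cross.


Cross products: d1=-227.06, d2=-1106.7, d3=-842.08, d4=37.56
d1*d2 < 0 and d3*d4 < 0? no

No, they don't intersect


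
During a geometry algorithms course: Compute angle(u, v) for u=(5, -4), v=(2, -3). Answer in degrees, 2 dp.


u.v = 22, |u| = sqrt(41) = 6.4031, |v| = sqrt(13) = 3.6056
cos(theta) = u.v/(|u||v|) = 22/sqrt(533) = 0.952926
theta = acos(0.952926) = 17.65 degrees

17.65 degrees


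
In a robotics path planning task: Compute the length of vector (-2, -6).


|u| = sqrt((-2)^2 + (-6)^2) = sqrt(40) = 6.3246

6.3246


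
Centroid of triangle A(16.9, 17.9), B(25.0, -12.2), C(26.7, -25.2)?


Centroid = ((x_A+x_B+x_C)/3, (y_A+y_B+y_C)/3)
= ((16.9+25+26.7)/3, (17.9+(-12.2)+(-25.2))/3)
= (22.8667, -6.5)

(22.8667, -6.5)


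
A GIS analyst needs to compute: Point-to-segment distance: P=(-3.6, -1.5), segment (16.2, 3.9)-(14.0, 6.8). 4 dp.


Project P onto AB: t = 1 (clamped to [0,1])
Closest point on segment: (14, 6.8)
Distance: 19.4589

19.4589


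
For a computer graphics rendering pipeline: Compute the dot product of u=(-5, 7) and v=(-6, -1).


u . v = u_x*v_x + u_y*v_y = (-5)*(-6) + 7*(-1)
= 30 + (-7) = 23

23


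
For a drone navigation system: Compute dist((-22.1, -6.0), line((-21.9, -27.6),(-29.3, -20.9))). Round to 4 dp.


|cross product| = 158.5
|line direction| = sqrt(99.65) = 9.9825
Distance = 158.5/sqrt(99.65) = 15.8778

15.8778


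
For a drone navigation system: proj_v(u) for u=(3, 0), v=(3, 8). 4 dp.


u.v = 9, |v| = sqrt(73) = 8.544
Scalar projection = u.v / |v| = 9 / sqrt(73) = 1.0534

1.0534


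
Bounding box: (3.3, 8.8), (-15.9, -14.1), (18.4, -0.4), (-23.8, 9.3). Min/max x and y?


x range: [-23.8, 18.4]
y range: [-14.1, 9.3]
Bounding box: (-23.8,-14.1) to (18.4,9.3)

(-23.8,-14.1) to (18.4,9.3)


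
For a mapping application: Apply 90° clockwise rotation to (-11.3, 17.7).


90° CW: (x,y) -> (y, -x)
(-11.3,17.7) -> (17.7, 11.3)

(17.7, 11.3)


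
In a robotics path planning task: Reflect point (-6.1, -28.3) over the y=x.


Reflection over y=x: (x,y) -> (y,x)
(-6.1, -28.3) -> (-28.3, -6.1)

(-28.3, -6.1)


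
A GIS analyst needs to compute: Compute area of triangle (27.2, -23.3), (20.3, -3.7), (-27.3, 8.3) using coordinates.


Area = |x_A(y_B-y_C) + x_B(y_C-y_A) + x_C(y_A-y_B)|/2
= |(-326.4) + 641.48 + 535.08|/2
= 850.16/2 = 425.08

425.08


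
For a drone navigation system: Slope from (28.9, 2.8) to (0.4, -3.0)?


slope = (y2-y1)/(x2-x1) = ((-3)-2.8)/(0.4-28.9) = (-5.8)/(-28.5) = 0.2035

0.2035


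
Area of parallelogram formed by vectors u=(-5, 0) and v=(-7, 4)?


|u x v| = |(-5)*4 - 0*(-7)|
= |(-20) - 0| = 20

20


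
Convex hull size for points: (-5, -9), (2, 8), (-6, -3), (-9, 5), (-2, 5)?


Convex hull vertices (CCW): (-9, 5), (-5, -9), (2, 8)
Count = 3

3


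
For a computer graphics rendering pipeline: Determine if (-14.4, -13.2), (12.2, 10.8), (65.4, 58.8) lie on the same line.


Cross product: (12.2-(-14.4))*(58.8-(-13.2)) - (10.8-(-13.2))*(65.4-(-14.4))
= 0

Yes, collinear


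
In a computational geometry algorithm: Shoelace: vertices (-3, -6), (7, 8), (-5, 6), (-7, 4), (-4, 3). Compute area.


Shoelace sum: ((-3)*8 - 7*(-6)) + (7*6 - (-5)*8) + ((-5)*4 - (-7)*6) + ((-7)*3 - (-4)*4) + ((-4)*(-6) - (-3)*3)
= 150
Area = |150|/2 = 75

75


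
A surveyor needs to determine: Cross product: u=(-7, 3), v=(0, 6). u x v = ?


u x v = u_x*v_y - u_y*v_x = (-7)*6 - 3*0
= (-42) - 0 = -42

-42


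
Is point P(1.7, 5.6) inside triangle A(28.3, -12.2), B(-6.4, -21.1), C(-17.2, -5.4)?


Cross products: AB x AP = -854.4, BC x BP = -415.53, CA x CP = 629.02
All same sign? no

No, outside


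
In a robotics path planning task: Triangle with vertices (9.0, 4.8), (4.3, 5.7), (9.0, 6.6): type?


Side lengths squared: AB^2=22.9, BC^2=22.9, CA^2=3.24
Sorted: [3.24, 22.9, 22.9]
By sides: Isosceles, By angles: Acute

Isosceles, Acute


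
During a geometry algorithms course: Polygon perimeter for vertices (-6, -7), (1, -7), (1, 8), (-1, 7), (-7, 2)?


Sides: (-6, -7)->(1, -7): sqrt(49) = 7, (1, -7)->(1, 8): sqrt(225) = 15, (1, 8)->(-1, 7): sqrt(5) = 2.236068, (-1, 7)->(-7, 2): sqrt(61) = 7.81025, (-7, 2)->(-6, -7): sqrt(82) = 9.055385
Sum = 41.101703
Perimeter = 41.1017

41.1017


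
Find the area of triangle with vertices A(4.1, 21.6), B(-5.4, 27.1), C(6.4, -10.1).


Area = |x_A(y_B-y_C) + x_B(y_C-y_A) + x_C(y_A-y_B)|/2
= |152.52 + 171.18 + (-35.2)|/2
= 288.5/2 = 144.25

144.25


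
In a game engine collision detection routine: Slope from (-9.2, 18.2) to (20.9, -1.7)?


slope = (y2-y1)/(x2-x1) = ((-1.7)-18.2)/(20.9-(-9.2)) = (-19.9)/30.1 = -0.6611

-0.6611


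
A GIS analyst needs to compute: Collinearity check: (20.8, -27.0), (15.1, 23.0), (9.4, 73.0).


Cross product: (15.1-20.8)*(73-(-27)) - (23-(-27))*(9.4-20.8)
= 0

Yes, collinear


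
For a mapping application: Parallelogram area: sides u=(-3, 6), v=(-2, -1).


|u x v| = |(-3)*(-1) - 6*(-2)|
= |3 - (-12)| = 15

15


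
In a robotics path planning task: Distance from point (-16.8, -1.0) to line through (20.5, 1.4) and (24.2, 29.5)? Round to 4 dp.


|cross product| = 1039.25
|line direction| = sqrt(803.3) = 28.3425
Distance = 1039.25/sqrt(803.3) = 36.6675

36.6675


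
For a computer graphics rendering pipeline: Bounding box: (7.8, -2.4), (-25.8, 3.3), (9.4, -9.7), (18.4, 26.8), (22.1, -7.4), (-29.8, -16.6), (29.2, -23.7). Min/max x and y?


x range: [-29.8, 29.2]
y range: [-23.7, 26.8]
Bounding box: (-29.8,-23.7) to (29.2,26.8)

(-29.8,-23.7) to (29.2,26.8)


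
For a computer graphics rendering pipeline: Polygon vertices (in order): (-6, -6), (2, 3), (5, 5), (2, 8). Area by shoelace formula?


Shoelace sum: ((-6)*3 - 2*(-6)) + (2*5 - 5*3) + (5*8 - 2*5) + (2*(-6) - (-6)*8)
= 55
Area = |55|/2 = 27.5

27.5


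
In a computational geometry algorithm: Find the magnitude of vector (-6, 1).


|u| = sqrt((-6)^2 + 1^2) = sqrt(37) = 6.0828

6.0828


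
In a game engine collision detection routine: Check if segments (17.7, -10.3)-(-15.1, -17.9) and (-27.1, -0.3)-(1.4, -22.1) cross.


Cross products: d1=691.64, d2=-240, d3=-668.48, d4=263.16
d1*d2 < 0 and d3*d4 < 0? yes

Yes, they intersect


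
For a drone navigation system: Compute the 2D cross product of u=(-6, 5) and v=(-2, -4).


u x v = u_x*v_y - u_y*v_x = (-6)*(-4) - 5*(-2)
= 24 - (-10) = 34

34


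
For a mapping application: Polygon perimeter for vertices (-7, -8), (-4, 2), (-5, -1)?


Sides: (-7, -8)->(-4, 2): sqrt(109) = 10.440307, (-4, 2)->(-5, -1): sqrt(10) = 3.162278, (-5, -1)->(-7, -8): sqrt(53) = 7.28011
Sum = 20.882695
Perimeter = 20.8827

20.8827


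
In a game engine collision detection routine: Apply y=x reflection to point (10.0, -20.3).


Reflection over y=x: (x,y) -> (y,x)
(10, -20.3) -> (-20.3, 10)

(-20.3, 10)


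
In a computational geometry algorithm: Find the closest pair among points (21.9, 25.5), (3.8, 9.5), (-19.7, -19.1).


d(P0,P1) = 24.158, d(P0,P2) = 60.9895, d(P1,P2) = 37.0163
Closest: P0 and P1

Closest pair: (21.9, 25.5) and (3.8, 9.5), distance = 24.158


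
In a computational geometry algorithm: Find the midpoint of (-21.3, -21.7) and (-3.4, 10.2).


M = (((-21.3)+(-3.4))/2, ((-21.7)+10.2)/2)
= (-12.35, -5.75)

(-12.35, -5.75)


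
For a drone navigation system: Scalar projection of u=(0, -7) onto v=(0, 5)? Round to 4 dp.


u.v = -35, |v| = sqrt(25) = 5
Scalar projection = u.v / |v| = -35 / sqrt(25) = -7

-7


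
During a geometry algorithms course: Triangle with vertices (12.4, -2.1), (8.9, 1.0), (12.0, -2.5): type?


Side lengths squared: AB^2=21.86, BC^2=21.86, CA^2=0.32
Sorted: [0.32, 21.86, 21.86]
By sides: Isosceles, By angles: Acute

Isosceles, Acute


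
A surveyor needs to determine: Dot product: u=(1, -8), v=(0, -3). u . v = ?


u . v = u_x*v_x + u_y*v_y = 1*0 + (-8)*(-3)
= 0 + 24 = 24

24


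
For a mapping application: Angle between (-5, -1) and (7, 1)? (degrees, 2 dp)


u.v = -36, |u| = sqrt(26) = 5.099, |v| = sqrt(50) = 7.0711
cos(theta) = u.v/(|u||v|) = -36/sqrt(1300) = -0.99846
theta = acos(-0.99846) = 176.82 degrees

176.82 degrees


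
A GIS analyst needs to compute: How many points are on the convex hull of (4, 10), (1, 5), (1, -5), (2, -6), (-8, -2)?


Convex hull vertices (CCW): (-8, -2), (2, -6), (4, 10)
Count = 3

3


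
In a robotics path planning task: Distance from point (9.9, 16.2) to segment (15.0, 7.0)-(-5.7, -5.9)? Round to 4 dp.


Project P onto AB: t = 0 (clamped to [0,1])
Closest point on segment: (15, 7)
Distance: 10.519

10.519


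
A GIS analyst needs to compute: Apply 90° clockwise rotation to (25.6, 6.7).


90° CW: (x,y) -> (y, -x)
(25.6,6.7) -> (6.7, -25.6)

(6.7, -25.6)


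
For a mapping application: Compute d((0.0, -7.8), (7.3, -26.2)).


dx=7.3, dy=-18.4
d^2 = 7.3^2 + (-18.4)^2 = 391.85
d = sqrt(391.85) = 19.7952

19.7952


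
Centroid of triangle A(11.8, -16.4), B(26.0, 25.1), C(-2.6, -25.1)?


Centroid = ((x_A+x_B+x_C)/3, (y_A+y_B+y_C)/3)
= ((11.8+26+(-2.6))/3, ((-16.4)+25.1+(-25.1))/3)
= (11.7333, -5.4667)

(11.7333, -5.4667)


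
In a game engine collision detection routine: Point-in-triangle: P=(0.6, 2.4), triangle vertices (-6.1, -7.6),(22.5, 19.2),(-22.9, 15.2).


Cross products: AB x AP = 106.44, BC x BP = 675.12, CA x CP = 320.76
All same sign? yes

Yes, inside


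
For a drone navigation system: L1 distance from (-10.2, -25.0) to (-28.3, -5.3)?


|(-10.2)-(-28.3)| + |(-25)-(-5.3)| = 18.1 + 19.7 = 37.8

37.8


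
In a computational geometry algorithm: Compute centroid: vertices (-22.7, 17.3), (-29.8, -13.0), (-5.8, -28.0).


Centroid = ((x_A+x_B+x_C)/3, (y_A+y_B+y_C)/3)
= (((-22.7)+(-29.8)+(-5.8))/3, (17.3+(-13)+(-28))/3)
= (-19.4333, -7.9)

(-19.4333, -7.9)


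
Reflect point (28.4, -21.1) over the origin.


Reflection over origin: (x,y) -> (-x,-y)
(28.4, -21.1) -> (-28.4, 21.1)

(-28.4, 21.1)


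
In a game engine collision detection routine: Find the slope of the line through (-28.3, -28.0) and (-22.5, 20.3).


slope = (y2-y1)/(x2-x1) = (20.3-(-28))/((-22.5)-(-28.3)) = 48.3/5.8 = 8.3276

8.3276


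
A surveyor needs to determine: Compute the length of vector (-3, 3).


|u| = sqrt((-3)^2 + 3^2) = sqrt(18) = 4.2426

4.2426


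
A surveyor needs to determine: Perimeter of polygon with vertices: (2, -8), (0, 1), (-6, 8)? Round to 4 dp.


Sides: (2, -8)->(0, 1): sqrt(85) = 9.219544, (0, 1)->(-6, 8): sqrt(85) = 9.219544, (-6, 8)->(2, -8): sqrt(320) = 17.888544
Sum = 36.327632
Perimeter = 36.3276

36.3276


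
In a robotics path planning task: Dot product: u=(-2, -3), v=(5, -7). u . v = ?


u . v = u_x*v_x + u_y*v_y = (-2)*5 + (-3)*(-7)
= (-10) + 21 = 11

11


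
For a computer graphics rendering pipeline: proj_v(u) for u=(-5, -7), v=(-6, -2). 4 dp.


u.v = 44, |v| = sqrt(40) = 6.3246
Scalar projection = u.v / |v| = 44 / sqrt(40) = 6.957

6.957


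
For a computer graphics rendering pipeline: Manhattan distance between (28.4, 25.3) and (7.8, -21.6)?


|28.4-7.8| + |25.3-(-21.6)| = 20.6 + 46.9 = 67.5

67.5


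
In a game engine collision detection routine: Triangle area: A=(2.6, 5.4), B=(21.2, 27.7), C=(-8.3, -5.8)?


Area = |x_A(y_B-y_C) + x_B(y_C-y_A) + x_C(y_A-y_B)|/2
= |87.1 + (-237.44) + 185.09|/2
= 34.75/2 = 17.375

17.375


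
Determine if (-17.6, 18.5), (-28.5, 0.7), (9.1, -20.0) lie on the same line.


Cross product: ((-28.5)-(-17.6))*((-20)-18.5) - (0.7-18.5)*(9.1-(-17.6))
= 894.91

No, not collinear


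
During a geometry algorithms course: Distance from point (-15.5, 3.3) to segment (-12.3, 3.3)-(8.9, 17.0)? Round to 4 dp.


Project P onto AB: t = 0 (clamped to [0,1])
Closest point on segment: (-12.3, 3.3)
Distance: 3.2

3.2


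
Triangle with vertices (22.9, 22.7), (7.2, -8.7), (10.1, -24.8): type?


Side lengths squared: AB^2=1232.45, BC^2=267.62, CA^2=2420.09
Sorted: [267.62, 1232.45, 2420.09]
By sides: Scalene, By angles: Obtuse

Scalene, Obtuse


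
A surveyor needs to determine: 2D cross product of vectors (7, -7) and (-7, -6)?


u x v = u_x*v_y - u_y*v_x = 7*(-6) - (-7)*(-7)
= (-42) - 49 = -91

-91


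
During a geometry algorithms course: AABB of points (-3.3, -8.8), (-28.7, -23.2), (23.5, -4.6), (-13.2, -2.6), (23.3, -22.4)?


x range: [-28.7, 23.5]
y range: [-23.2, -2.6]
Bounding box: (-28.7,-23.2) to (23.5,-2.6)

(-28.7,-23.2) to (23.5,-2.6)


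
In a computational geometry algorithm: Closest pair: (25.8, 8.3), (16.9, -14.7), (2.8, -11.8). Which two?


d(P0,P1) = 24.6619, d(P0,P2) = 30.5452, d(P1,P2) = 14.3951
Closest: P1 and P2

Closest pair: (16.9, -14.7) and (2.8, -11.8), distance = 14.3951


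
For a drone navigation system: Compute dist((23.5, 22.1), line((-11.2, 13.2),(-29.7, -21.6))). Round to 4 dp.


|cross product| = 1042.91
|line direction| = sqrt(1553.29) = 39.4118
Distance = 1042.91/sqrt(1553.29) = 26.4619

26.4619


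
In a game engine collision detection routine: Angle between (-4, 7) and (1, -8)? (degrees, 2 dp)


u.v = -60, |u| = sqrt(65) = 8.0623, |v| = sqrt(65) = 8.0623
cos(theta) = u.v/(|u||v|) = -60/sqrt(4225) = -0.923077
theta = acos(-0.923077) = 157.38 degrees

157.38 degrees


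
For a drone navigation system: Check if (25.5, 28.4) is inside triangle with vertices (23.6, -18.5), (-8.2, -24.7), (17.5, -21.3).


Cross products: AB x AP = -1479.64, BC x BP = 1250.09, CA x CP = 280.77
All same sign? no

No, outside


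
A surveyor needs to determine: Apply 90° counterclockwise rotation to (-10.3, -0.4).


90° CCW: (x,y) -> (-y, x)
(-10.3,-0.4) -> (0.4, -10.3)

(0.4, -10.3)


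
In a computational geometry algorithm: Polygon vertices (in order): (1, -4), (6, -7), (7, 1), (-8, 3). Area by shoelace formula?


Shoelace sum: (1*(-7) - 6*(-4)) + (6*1 - 7*(-7)) + (7*3 - (-8)*1) + ((-8)*(-4) - 1*3)
= 130
Area = |130|/2 = 65

65


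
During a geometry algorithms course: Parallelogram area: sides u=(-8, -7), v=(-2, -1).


|u x v| = |(-8)*(-1) - (-7)*(-2)|
= |8 - 14| = 6

6


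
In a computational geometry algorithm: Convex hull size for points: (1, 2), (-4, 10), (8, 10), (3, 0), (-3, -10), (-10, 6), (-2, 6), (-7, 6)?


Convex hull vertices (CCW): (-10, 6), (-3, -10), (3, 0), (8, 10), (-4, 10)
Count = 5

5


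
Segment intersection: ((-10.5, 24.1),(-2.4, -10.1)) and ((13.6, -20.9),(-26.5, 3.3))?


Cross products: d1=-1221.28, d2=-45.88, d3=459.72, d4=-715.68
d1*d2 < 0 and d3*d4 < 0? no

No, they don't intersect


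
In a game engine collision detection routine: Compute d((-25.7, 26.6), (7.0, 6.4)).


dx=32.7, dy=-20.2
d^2 = 32.7^2 + (-20.2)^2 = 1477.33
d = sqrt(1477.33) = 38.4361

38.4361


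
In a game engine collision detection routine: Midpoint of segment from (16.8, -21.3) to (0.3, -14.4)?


M = ((16.8+0.3)/2, ((-21.3)+(-14.4))/2)
= (8.55, -17.85)

(8.55, -17.85)


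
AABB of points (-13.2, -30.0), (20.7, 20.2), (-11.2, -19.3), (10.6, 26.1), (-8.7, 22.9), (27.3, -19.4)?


x range: [-13.2, 27.3]
y range: [-30, 26.1]
Bounding box: (-13.2,-30) to (27.3,26.1)

(-13.2,-30) to (27.3,26.1)


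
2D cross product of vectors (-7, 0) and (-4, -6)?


u x v = u_x*v_y - u_y*v_x = (-7)*(-6) - 0*(-4)
= 42 - 0 = 42

42


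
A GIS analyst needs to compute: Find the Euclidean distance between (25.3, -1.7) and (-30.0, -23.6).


dx=-55.3, dy=-21.9
d^2 = (-55.3)^2 + (-21.9)^2 = 3537.7
d = sqrt(3537.7) = 59.4786

59.4786


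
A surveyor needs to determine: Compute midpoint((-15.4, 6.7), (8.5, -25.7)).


M = (((-15.4)+8.5)/2, (6.7+(-25.7))/2)
= (-3.45, -9.5)

(-3.45, -9.5)


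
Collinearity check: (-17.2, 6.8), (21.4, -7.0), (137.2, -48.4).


Cross product: (21.4-(-17.2))*((-48.4)-6.8) - ((-7)-6.8)*(137.2-(-17.2))
= 0

Yes, collinear


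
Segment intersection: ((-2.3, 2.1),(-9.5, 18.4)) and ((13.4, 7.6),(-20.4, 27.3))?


Cross products: d1=495.19, d2=86.09, d3=-295.51, d4=113.59
d1*d2 < 0 and d3*d4 < 0? no

No, they don't intersect


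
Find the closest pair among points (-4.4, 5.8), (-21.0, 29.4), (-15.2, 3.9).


d(P0,P1) = 28.8534, d(P0,P2) = 10.9659, d(P1,P2) = 26.1513
Closest: P0 and P2

Closest pair: (-4.4, 5.8) and (-15.2, 3.9), distance = 10.9659


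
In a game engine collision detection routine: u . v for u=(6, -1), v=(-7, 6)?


u . v = u_x*v_x + u_y*v_y = 6*(-7) + (-1)*6
= (-42) + (-6) = -48

-48


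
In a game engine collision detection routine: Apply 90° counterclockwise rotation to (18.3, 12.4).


90° CCW: (x,y) -> (-y, x)
(18.3,12.4) -> (-12.4, 18.3)

(-12.4, 18.3)


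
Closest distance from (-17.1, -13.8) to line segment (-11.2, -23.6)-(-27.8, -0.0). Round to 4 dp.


Project P onto AB: t = 0.3954 (clamped to [0,1])
Closest point on segment: (-17.7645, -14.2674)
Distance: 0.8124

0.8124


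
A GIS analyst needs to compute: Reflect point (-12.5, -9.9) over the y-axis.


Reflection over y-axis: (x,y) -> (-x,y)
(-12.5, -9.9) -> (12.5, -9.9)

(12.5, -9.9)


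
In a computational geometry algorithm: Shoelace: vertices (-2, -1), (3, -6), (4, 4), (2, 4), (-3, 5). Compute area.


Shoelace sum: ((-2)*(-6) - 3*(-1)) + (3*4 - 4*(-6)) + (4*4 - 2*4) + (2*5 - (-3)*4) + ((-3)*(-1) - (-2)*5)
= 94
Area = |94|/2 = 47

47


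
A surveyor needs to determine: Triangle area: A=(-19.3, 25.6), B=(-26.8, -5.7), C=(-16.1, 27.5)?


Area = |x_A(y_B-y_C) + x_B(y_C-y_A) + x_C(y_A-y_B)|/2
= |640.76 + (-50.92) + (-503.93)|/2
= 85.91/2 = 42.955

42.955


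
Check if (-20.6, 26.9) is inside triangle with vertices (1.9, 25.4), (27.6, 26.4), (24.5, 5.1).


Cross products: AB x AP = 61.05, BC x BP = -1028.21, CA x CP = 422.85
All same sign? no

No, outside


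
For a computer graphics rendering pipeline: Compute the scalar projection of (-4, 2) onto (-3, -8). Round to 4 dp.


u.v = -4, |v| = sqrt(73) = 8.544
Scalar projection = u.v / |v| = -4 / sqrt(73) = -0.4682

-0.4682


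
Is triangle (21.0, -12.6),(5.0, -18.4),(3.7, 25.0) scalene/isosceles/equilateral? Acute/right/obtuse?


Side lengths squared: AB^2=289.64, BC^2=1885.25, CA^2=1713.05
Sorted: [289.64, 1713.05, 1885.25]
By sides: Scalene, By angles: Acute

Scalene, Acute


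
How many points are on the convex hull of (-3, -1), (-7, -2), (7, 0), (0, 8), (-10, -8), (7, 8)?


Convex hull vertices (CCW): (-10, -8), (7, 0), (7, 8), (0, 8), (-7, -2)
Count = 5

5


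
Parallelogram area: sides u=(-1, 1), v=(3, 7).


|u x v| = |(-1)*7 - 1*3|
= |(-7) - 3| = 10

10


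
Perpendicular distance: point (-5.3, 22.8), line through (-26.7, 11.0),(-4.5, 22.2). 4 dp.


|cross product| = 22.28
|line direction| = sqrt(618.28) = 24.8652
Distance = 22.28/sqrt(618.28) = 0.896

0.896


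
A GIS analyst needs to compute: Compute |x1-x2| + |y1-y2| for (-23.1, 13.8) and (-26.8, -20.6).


|(-23.1)-(-26.8)| + |13.8-(-20.6)| = 3.7 + 34.4 = 38.1

38.1


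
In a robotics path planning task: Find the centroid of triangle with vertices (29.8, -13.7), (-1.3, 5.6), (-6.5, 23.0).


Centroid = ((x_A+x_B+x_C)/3, (y_A+y_B+y_C)/3)
= ((29.8+(-1.3)+(-6.5))/3, ((-13.7)+5.6+23)/3)
= (7.3333, 4.9667)

(7.3333, 4.9667)


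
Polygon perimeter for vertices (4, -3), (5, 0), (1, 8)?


Sides: (4, -3)->(5, 0): sqrt(10) = 3.162278, (5, 0)->(1, 8): sqrt(80) = 8.944272, (1, 8)->(4, -3): sqrt(130) = 11.401754
Sum = 23.508304
Perimeter = 23.5083

23.5083


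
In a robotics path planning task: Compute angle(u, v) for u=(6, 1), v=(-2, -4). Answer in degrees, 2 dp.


u.v = -16, |u| = sqrt(37) = 6.0828, |v| = sqrt(20) = 4.4721
cos(theta) = u.v/(|u||v|) = -16/sqrt(740) = -0.588172
theta = acos(-0.588172) = 126.03 degrees

126.03 degrees


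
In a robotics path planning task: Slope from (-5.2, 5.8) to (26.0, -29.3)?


slope = (y2-y1)/(x2-x1) = ((-29.3)-5.8)/(26-(-5.2)) = (-35.1)/31.2 = -1.125

-1.125


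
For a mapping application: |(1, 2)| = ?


|u| = sqrt(1^2 + 2^2) = sqrt(5) = 2.2361

2.2361


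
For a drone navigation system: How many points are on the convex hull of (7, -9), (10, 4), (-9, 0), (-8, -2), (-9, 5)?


Convex hull vertices (CCW): (-9, 0), (-8, -2), (7, -9), (10, 4), (-9, 5)
Count = 5

5


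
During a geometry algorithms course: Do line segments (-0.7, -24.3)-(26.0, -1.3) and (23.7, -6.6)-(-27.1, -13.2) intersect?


Cross products: d1=738.12, d2=-254.06, d3=-88.61, d4=903.57
d1*d2 < 0 and d3*d4 < 0? yes

Yes, they intersect


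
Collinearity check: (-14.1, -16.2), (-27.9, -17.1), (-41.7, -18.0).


Cross product: ((-27.9)-(-14.1))*((-18)-(-16.2)) - ((-17.1)-(-16.2))*((-41.7)-(-14.1))
= 0

Yes, collinear


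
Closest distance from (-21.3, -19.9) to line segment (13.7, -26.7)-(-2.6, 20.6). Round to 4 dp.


Project P onto AB: t = 0.3564 (clamped to [0,1])
Closest point on segment: (7.8902, -9.8408)
Distance: 30.8748

30.8748


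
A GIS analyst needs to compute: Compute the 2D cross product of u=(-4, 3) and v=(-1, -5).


u x v = u_x*v_y - u_y*v_x = (-4)*(-5) - 3*(-1)
= 20 - (-3) = 23

23


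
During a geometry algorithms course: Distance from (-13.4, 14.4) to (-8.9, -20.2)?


dx=4.5, dy=-34.6
d^2 = 4.5^2 + (-34.6)^2 = 1217.41
d = sqrt(1217.41) = 34.8914

34.8914


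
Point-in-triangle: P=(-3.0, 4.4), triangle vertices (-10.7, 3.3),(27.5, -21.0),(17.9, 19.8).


Cross products: AB x AP = 229.13, BC x BP = 1000.56, CA x CP = 95.59
All same sign? yes

Yes, inside


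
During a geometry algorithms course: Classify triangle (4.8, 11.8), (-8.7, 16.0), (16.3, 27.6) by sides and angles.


Side lengths squared: AB^2=199.89, BC^2=759.56, CA^2=381.89
Sorted: [199.89, 381.89, 759.56]
By sides: Scalene, By angles: Obtuse

Scalene, Obtuse


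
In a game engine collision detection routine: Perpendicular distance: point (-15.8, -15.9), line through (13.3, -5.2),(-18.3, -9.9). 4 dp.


|cross product| = 201.35
|line direction| = sqrt(1020.65) = 31.9476
Distance = 201.35/sqrt(1020.65) = 6.3025

6.3025


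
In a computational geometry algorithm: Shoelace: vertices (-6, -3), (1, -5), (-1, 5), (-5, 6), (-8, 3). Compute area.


Shoelace sum: ((-6)*(-5) - 1*(-3)) + (1*5 - (-1)*(-5)) + ((-1)*6 - (-5)*5) + ((-5)*3 - (-8)*6) + ((-8)*(-3) - (-6)*3)
= 127
Area = |127|/2 = 63.5

63.5


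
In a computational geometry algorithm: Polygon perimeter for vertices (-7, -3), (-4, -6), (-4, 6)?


Sides: (-7, -3)->(-4, -6): sqrt(18) = 4.242641, (-4, -6)->(-4, 6): sqrt(144) = 12, (-4, 6)->(-7, -3): sqrt(90) = 9.486833
Sum = 25.729474
Perimeter = 25.7295

25.7295


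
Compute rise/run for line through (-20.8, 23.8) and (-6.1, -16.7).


slope = (y2-y1)/(x2-x1) = ((-16.7)-23.8)/((-6.1)-(-20.8)) = (-40.5)/14.7 = -2.7551

-2.7551


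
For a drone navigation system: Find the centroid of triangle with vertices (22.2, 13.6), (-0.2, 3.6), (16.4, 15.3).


Centroid = ((x_A+x_B+x_C)/3, (y_A+y_B+y_C)/3)
= ((22.2+(-0.2)+16.4)/3, (13.6+3.6+15.3)/3)
= (12.8, 10.8333)

(12.8, 10.8333)


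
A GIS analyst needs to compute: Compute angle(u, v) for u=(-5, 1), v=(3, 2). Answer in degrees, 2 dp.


u.v = -13, |u| = sqrt(26) = 5.099, |v| = sqrt(13) = 3.6056
cos(theta) = u.v/(|u||v|) = -13/sqrt(338) = -0.707107
theta = acos(-0.707107) = 135 degrees

135 degrees


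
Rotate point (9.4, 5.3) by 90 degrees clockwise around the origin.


90° CW: (x,y) -> (y, -x)
(9.4,5.3) -> (5.3, -9.4)

(5.3, -9.4)


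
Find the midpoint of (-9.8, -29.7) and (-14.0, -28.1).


M = (((-9.8)+(-14))/2, ((-29.7)+(-28.1))/2)
= (-11.9, -28.9)

(-11.9, -28.9)


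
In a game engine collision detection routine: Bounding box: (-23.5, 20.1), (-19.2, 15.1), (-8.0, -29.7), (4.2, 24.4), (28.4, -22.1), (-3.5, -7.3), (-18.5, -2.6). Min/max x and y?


x range: [-23.5, 28.4]
y range: [-29.7, 24.4]
Bounding box: (-23.5,-29.7) to (28.4,24.4)

(-23.5,-29.7) to (28.4,24.4)


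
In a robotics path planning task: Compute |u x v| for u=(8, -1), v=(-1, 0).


|u x v| = |8*0 - (-1)*(-1)|
= |0 - 1| = 1

1


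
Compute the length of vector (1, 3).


|u| = sqrt(1^2 + 3^2) = sqrt(10) = 3.1623

3.1623


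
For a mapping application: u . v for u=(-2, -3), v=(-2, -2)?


u . v = u_x*v_x + u_y*v_y = (-2)*(-2) + (-3)*(-2)
= 4 + 6 = 10

10


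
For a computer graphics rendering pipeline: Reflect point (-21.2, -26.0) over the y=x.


Reflection over y=x: (x,y) -> (y,x)
(-21.2, -26) -> (-26, -21.2)

(-26, -21.2)


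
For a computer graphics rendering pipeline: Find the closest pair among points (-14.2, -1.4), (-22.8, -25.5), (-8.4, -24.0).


d(P0,P1) = 25.5885, d(P0,P2) = 23.3324, d(P1,P2) = 14.4779
Closest: P1 and P2

Closest pair: (-22.8, -25.5) and (-8.4, -24.0), distance = 14.4779


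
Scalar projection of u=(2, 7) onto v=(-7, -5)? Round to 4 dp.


u.v = -49, |v| = sqrt(74) = 8.6023
Scalar projection = u.v / |v| = -49 / sqrt(74) = -5.6961

-5.6961


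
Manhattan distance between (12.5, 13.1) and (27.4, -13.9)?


|12.5-27.4| + |13.1-(-13.9)| = 14.9 + 27 = 41.9

41.9


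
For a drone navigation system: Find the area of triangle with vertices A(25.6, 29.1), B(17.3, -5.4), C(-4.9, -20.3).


Area = |x_A(y_B-y_C) + x_B(y_C-y_A) + x_C(y_A-y_B)|/2
= |381.44 + (-854.62) + (-169.05)|/2
= 642.23/2 = 321.115

321.115


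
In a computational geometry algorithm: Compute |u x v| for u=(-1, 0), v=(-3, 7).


|u x v| = |(-1)*7 - 0*(-3)|
= |(-7) - 0| = 7

7


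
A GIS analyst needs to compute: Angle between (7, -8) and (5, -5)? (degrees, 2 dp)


u.v = 75, |u| = sqrt(113) = 10.6301, |v| = sqrt(50) = 7.0711
cos(theta) = u.v/(|u||v|) = 75/sqrt(5650) = 0.997785
theta = acos(0.997785) = 3.81 degrees

3.81 degrees


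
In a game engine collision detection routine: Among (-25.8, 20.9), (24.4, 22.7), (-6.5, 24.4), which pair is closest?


d(P0,P1) = 50.2323, d(P0,P2) = 19.6148, d(P1,P2) = 30.9467
Closest: P0 and P2

Closest pair: (-25.8, 20.9) and (-6.5, 24.4), distance = 19.6148


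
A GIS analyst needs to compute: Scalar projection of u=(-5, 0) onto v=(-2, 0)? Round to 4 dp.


u.v = 10, |v| = sqrt(4) = 2
Scalar projection = u.v / |v| = 10 / sqrt(4) = 5

5


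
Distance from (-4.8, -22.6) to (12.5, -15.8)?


dx=17.3, dy=6.8
d^2 = 17.3^2 + 6.8^2 = 345.53
d = sqrt(345.53) = 18.5884

18.5884


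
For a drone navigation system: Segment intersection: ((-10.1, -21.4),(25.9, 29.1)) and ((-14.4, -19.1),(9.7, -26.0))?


Cross products: d1=-25.76, d2=1439.69, d3=299.95, d4=-1165.5
d1*d2 < 0 and d3*d4 < 0? yes

Yes, they intersect


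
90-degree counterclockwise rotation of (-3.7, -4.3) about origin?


90° CCW: (x,y) -> (-y, x)
(-3.7,-4.3) -> (4.3, -3.7)

(4.3, -3.7)


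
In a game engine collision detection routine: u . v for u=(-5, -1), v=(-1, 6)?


u . v = u_x*v_x + u_y*v_y = (-5)*(-1) + (-1)*6
= 5 + (-6) = -1

-1


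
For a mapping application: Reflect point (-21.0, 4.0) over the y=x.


Reflection over y=x: (x,y) -> (y,x)
(-21, 4) -> (4, -21)

(4, -21)


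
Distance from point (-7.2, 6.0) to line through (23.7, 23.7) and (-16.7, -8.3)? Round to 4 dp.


|cross product| = 273.72
|line direction| = sqrt(2656.16) = 51.5379
Distance = 273.72/sqrt(2656.16) = 5.311

5.311


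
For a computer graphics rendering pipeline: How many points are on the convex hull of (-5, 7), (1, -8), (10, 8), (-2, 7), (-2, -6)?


Convex hull vertices (CCW): (-5, 7), (-2, -6), (1, -8), (10, 8)
Count = 4

4


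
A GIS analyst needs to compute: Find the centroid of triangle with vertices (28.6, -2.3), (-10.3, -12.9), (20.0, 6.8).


Centroid = ((x_A+x_B+x_C)/3, (y_A+y_B+y_C)/3)
= ((28.6+(-10.3)+20)/3, ((-2.3)+(-12.9)+6.8)/3)
= (12.7667, -2.8)

(12.7667, -2.8)


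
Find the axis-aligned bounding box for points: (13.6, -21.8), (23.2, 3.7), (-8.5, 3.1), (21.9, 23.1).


x range: [-8.5, 23.2]
y range: [-21.8, 23.1]
Bounding box: (-8.5,-21.8) to (23.2,23.1)

(-8.5,-21.8) to (23.2,23.1)


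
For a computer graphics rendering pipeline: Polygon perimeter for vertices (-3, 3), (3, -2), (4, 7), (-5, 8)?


Sides: (-3, 3)->(3, -2): sqrt(61) = 7.81025, (3, -2)->(4, 7): sqrt(82) = 9.055385, (4, 7)->(-5, 8): sqrt(82) = 9.055385, (-5, 8)->(-3, 3): sqrt(29) = 5.385165
Sum = 31.306185
Perimeter = 31.3062

31.3062


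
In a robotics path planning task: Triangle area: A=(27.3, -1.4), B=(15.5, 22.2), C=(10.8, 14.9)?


Area = |x_A(y_B-y_C) + x_B(y_C-y_A) + x_C(y_A-y_B)|/2
= |199.29 + 252.65 + (-254.88)|/2
= 197.06/2 = 98.53

98.53


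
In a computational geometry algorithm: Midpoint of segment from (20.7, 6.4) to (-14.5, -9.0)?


M = ((20.7+(-14.5))/2, (6.4+(-9))/2)
= (3.1, -1.3)

(3.1, -1.3)


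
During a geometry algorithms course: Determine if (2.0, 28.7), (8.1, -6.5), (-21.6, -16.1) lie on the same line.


Cross product: (8.1-2)*((-16.1)-28.7) - ((-6.5)-28.7)*((-21.6)-2)
= -1104

No, not collinear


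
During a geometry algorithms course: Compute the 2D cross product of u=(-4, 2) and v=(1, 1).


u x v = u_x*v_y - u_y*v_x = (-4)*1 - 2*1
= (-4) - 2 = -6

-6


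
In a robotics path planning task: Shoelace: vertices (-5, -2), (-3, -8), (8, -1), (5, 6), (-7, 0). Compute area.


Shoelace sum: ((-5)*(-8) - (-3)*(-2)) + ((-3)*(-1) - 8*(-8)) + (8*6 - 5*(-1)) + (5*0 - (-7)*6) + ((-7)*(-2) - (-5)*0)
= 210
Area = |210|/2 = 105

105


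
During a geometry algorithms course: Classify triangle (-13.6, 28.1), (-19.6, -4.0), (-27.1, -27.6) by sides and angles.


Side lengths squared: AB^2=1066.41, BC^2=613.21, CA^2=3284.74
Sorted: [613.21, 1066.41, 3284.74]
By sides: Scalene, By angles: Obtuse

Scalene, Obtuse


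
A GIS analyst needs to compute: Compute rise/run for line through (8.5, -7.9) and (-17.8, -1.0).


slope = (y2-y1)/(x2-x1) = ((-1)-(-7.9))/((-17.8)-8.5) = 6.9/(-26.3) = -0.2624

-0.2624


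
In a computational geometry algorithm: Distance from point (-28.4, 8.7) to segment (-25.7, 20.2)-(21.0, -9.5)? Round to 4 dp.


Project P onto AB: t = 0.0703 (clamped to [0,1])
Closest point on segment: (-22.415, 18.1108)
Distance: 11.1528

11.1528


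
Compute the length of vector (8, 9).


|u| = sqrt(8^2 + 9^2) = sqrt(145) = 12.0416

12.0416


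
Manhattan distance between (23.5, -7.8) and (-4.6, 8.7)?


|23.5-(-4.6)| + |(-7.8)-8.7| = 28.1 + 16.5 = 44.6

44.6


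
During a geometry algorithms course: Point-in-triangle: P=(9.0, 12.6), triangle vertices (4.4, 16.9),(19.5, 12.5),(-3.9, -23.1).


Cross products: AB x AP = -44.69, BC x BP = -376.14, CA x CP = -219.69
All same sign? yes

Yes, inside


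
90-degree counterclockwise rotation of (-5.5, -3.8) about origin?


90° CCW: (x,y) -> (-y, x)
(-5.5,-3.8) -> (3.8, -5.5)

(3.8, -5.5)


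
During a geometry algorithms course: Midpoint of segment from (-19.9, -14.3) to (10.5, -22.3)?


M = (((-19.9)+10.5)/2, ((-14.3)+(-22.3))/2)
= (-4.7, -18.3)

(-4.7, -18.3)


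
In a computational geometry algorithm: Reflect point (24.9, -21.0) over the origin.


Reflection over origin: (x,y) -> (-x,-y)
(24.9, -21) -> (-24.9, 21)

(-24.9, 21)


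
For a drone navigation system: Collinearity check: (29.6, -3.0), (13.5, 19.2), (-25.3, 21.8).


Cross product: (13.5-29.6)*(21.8-(-3)) - (19.2-(-3))*((-25.3)-29.6)
= 819.5

No, not collinear


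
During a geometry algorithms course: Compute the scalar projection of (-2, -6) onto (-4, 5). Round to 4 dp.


u.v = -22, |v| = sqrt(41) = 6.4031
Scalar projection = u.v / |v| = -22 / sqrt(41) = -3.4358

-3.4358


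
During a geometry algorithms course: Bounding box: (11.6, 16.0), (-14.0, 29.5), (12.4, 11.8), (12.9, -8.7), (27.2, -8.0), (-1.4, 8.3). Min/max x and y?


x range: [-14, 27.2]
y range: [-8.7, 29.5]
Bounding box: (-14,-8.7) to (27.2,29.5)

(-14,-8.7) to (27.2,29.5)


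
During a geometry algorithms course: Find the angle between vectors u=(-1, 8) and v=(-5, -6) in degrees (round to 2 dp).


u.v = -43, |u| = sqrt(65) = 8.0623, |v| = sqrt(61) = 7.8102
cos(theta) = u.v/(|u||v|) = -43/sqrt(3965) = -0.682884
theta = acos(-0.682884) = 133.07 degrees

133.07 degrees


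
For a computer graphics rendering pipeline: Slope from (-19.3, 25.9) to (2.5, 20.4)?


slope = (y2-y1)/(x2-x1) = (20.4-25.9)/(2.5-(-19.3)) = (-5.5)/21.8 = -0.2523

-0.2523


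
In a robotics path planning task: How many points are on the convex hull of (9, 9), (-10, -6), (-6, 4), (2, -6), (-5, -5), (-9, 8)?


Convex hull vertices (CCW): (-10, -6), (2, -6), (9, 9), (-9, 8)
Count = 4

4


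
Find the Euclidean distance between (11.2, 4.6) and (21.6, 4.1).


dx=10.4, dy=-0.5
d^2 = 10.4^2 + (-0.5)^2 = 108.41
d = sqrt(108.41) = 10.412

10.412


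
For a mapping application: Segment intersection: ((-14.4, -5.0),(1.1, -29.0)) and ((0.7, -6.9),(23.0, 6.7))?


Cross products: d1=247.73, d2=-498.27, d3=332.95, d4=1078.95
d1*d2 < 0 and d3*d4 < 0? no

No, they don't intersect


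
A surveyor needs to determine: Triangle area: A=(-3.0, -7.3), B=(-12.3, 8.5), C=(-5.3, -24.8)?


Area = |x_A(y_B-y_C) + x_B(y_C-y_A) + x_C(y_A-y_B)|/2
= |(-99.9) + 215.25 + 83.74|/2
= 199.09/2 = 99.545

99.545


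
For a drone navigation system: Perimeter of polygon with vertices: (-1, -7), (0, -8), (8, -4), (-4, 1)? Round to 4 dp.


Sides: (-1, -7)->(0, -8): sqrt(2) = 1.414214, (0, -8)->(8, -4): sqrt(80) = 8.944272, (8, -4)->(-4, 1): sqrt(169) = 13, (-4, 1)->(-1, -7): sqrt(73) = 8.544004
Sum = 31.90249
Perimeter = 31.9025

31.9025


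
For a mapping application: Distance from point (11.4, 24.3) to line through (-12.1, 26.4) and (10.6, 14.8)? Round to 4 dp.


|cross product| = 224.93
|line direction| = sqrt(649.85) = 25.4922
Distance = 224.93/sqrt(649.85) = 8.8235

8.8235


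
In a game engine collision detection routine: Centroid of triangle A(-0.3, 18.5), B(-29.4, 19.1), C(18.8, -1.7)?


Centroid = ((x_A+x_B+x_C)/3, (y_A+y_B+y_C)/3)
= (((-0.3)+(-29.4)+18.8)/3, (18.5+19.1+(-1.7))/3)
= (-3.6333, 11.9667)

(-3.6333, 11.9667)


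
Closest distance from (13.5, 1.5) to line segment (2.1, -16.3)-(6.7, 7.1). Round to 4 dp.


Project P onto AB: t = 0.8246 (clamped to [0,1])
Closest point on segment: (5.8931, 2.9954)
Distance: 7.7525

7.7525


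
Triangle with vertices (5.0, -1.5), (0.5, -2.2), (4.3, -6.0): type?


Side lengths squared: AB^2=20.74, BC^2=28.88, CA^2=20.74
Sorted: [20.74, 20.74, 28.88]
By sides: Isosceles, By angles: Acute

Isosceles, Acute


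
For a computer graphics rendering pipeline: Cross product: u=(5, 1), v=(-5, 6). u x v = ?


u x v = u_x*v_y - u_y*v_x = 5*6 - 1*(-5)
= 30 - (-5) = 35

35


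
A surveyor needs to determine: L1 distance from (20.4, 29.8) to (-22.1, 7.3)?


|20.4-(-22.1)| + |29.8-7.3| = 42.5 + 22.5 = 65

65


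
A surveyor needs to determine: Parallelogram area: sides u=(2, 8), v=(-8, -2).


|u x v| = |2*(-2) - 8*(-8)|
= |(-4) - (-64)| = 60

60


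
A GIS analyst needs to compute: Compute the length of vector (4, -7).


|u| = sqrt(4^2 + (-7)^2) = sqrt(65) = 8.0623

8.0623


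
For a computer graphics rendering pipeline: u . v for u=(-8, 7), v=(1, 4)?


u . v = u_x*v_x + u_y*v_y = (-8)*1 + 7*4
= (-8) + 28 = 20

20


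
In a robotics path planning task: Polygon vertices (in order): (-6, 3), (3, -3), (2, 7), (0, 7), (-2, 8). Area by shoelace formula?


Shoelace sum: ((-6)*(-3) - 3*3) + (3*7 - 2*(-3)) + (2*7 - 0*7) + (0*8 - (-2)*7) + ((-2)*3 - (-6)*8)
= 106
Area = |106|/2 = 53

53


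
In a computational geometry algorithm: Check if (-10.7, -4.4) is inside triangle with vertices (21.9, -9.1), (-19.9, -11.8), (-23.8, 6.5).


Cross products: AB x AP = -284.48, BC x BP = -197.22, CA x CP = -293.77
All same sign? yes

Yes, inside


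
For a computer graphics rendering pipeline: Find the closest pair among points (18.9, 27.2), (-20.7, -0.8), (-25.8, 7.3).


d(P0,P1) = 48.4991, d(P0,P2) = 48.9295, d(P1,P2) = 9.5718
Closest: P1 and P2

Closest pair: (-20.7, -0.8) and (-25.8, 7.3), distance = 9.5718


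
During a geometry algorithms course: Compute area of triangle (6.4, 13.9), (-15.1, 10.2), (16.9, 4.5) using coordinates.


Area = |x_A(y_B-y_C) + x_B(y_C-y_A) + x_C(y_A-y_B)|/2
= |36.48 + 141.94 + 62.53|/2
= 240.95/2 = 120.475

120.475


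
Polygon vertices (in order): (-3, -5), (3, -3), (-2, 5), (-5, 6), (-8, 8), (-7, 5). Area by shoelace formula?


Shoelace sum: ((-3)*(-3) - 3*(-5)) + (3*5 - (-2)*(-3)) + ((-2)*6 - (-5)*5) + ((-5)*8 - (-8)*6) + ((-8)*5 - (-7)*8) + ((-7)*(-5) - (-3)*5)
= 120
Area = |120|/2 = 60

60


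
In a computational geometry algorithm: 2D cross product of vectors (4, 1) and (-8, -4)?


u x v = u_x*v_y - u_y*v_x = 4*(-4) - 1*(-8)
= (-16) - (-8) = -8

-8


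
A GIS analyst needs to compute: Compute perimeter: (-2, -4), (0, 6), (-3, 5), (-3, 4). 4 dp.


Sides: (-2, -4)->(0, 6): sqrt(104) = 10.198039, (0, 6)->(-3, 5): sqrt(10) = 3.162278, (-3, 5)->(-3, 4): sqrt(1) = 1, (-3, 4)->(-2, -4): sqrt(65) = 8.062258
Sum = 22.422575
Perimeter = 22.4226

22.4226


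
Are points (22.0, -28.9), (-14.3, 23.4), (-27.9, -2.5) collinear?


Cross product: ((-14.3)-22)*((-2.5)-(-28.9)) - (23.4-(-28.9))*((-27.9)-22)
= 1651.45

No, not collinear


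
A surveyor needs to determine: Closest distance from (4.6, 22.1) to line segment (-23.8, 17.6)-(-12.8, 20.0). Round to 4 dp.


Project P onto AB: t = 1 (clamped to [0,1])
Closest point on segment: (-12.8, 20)
Distance: 17.5263

17.5263


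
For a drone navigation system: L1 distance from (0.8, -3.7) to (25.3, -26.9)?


|0.8-25.3| + |(-3.7)-(-26.9)| = 24.5 + 23.2 = 47.7

47.7


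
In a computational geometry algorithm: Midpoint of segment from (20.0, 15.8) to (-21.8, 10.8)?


M = ((20+(-21.8))/2, (15.8+10.8)/2)
= (-0.9, 13.3)

(-0.9, 13.3)


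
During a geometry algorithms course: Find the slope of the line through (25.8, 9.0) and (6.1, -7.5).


slope = (y2-y1)/(x2-x1) = ((-7.5)-9)/(6.1-25.8) = (-16.5)/(-19.7) = 0.8376

0.8376


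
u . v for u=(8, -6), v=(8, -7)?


u . v = u_x*v_x + u_y*v_y = 8*8 + (-6)*(-7)
= 64 + 42 = 106

106


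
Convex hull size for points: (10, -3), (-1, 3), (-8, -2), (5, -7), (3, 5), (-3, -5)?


Convex hull vertices (CCW): (-8, -2), (-3, -5), (5, -7), (10, -3), (3, 5), (-1, 3)
Count = 6

6


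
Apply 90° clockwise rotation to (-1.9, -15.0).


90° CW: (x,y) -> (y, -x)
(-1.9,-15) -> (-15, 1.9)

(-15, 1.9)


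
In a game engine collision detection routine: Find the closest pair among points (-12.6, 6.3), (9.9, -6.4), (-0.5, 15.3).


d(P0,P1) = 25.8368, d(P0,P2) = 15.0801, d(P1,P2) = 24.0635
Closest: P0 and P2

Closest pair: (-12.6, 6.3) and (-0.5, 15.3), distance = 15.0801


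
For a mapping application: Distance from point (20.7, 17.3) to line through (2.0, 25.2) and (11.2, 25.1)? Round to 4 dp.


|cross product| = 70.81
|line direction| = sqrt(84.65) = 9.2005
Distance = 70.81/sqrt(84.65) = 7.6963

7.6963


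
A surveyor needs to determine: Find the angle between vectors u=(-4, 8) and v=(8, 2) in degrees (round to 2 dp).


u.v = -16, |u| = sqrt(80) = 8.9443, |v| = sqrt(68) = 8.2462
cos(theta) = u.v/(|u||v|) = -16/sqrt(5440) = -0.21693
theta = acos(-0.21693) = 102.53 degrees

102.53 degrees


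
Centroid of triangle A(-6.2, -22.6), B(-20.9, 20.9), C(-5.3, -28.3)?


Centroid = ((x_A+x_B+x_C)/3, (y_A+y_B+y_C)/3)
= (((-6.2)+(-20.9)+(-5.3))/3, ((-22.6)+20.9+(-28.3))/3)
= (-10.8, -10)

(-10.8, -10)


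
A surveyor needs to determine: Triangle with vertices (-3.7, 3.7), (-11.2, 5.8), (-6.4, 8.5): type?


Side lengths squared: AB^2=60.66, BC^2=30.33, CA^2=30.33
Sorted: [30.33, 30.33, 60.66]
By sides: Isosceles, By angles: Right

Isosceles, Right


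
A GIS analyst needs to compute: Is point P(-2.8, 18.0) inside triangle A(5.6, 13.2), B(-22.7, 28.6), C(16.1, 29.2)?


Cross products: AB x AP = -6.48, BC x BP = -423.22, CA x CP = -184.8
All same sign? yes

Yes, inside
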